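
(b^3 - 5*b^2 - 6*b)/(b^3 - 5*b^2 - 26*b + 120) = b*(b + 1)/(b^2 + b - 20)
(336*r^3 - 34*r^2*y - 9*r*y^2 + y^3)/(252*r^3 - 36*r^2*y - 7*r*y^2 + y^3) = (-8*r + y)/(-6*r + y)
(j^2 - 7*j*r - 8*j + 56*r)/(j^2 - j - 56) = (j - 7*r)/(j + 7)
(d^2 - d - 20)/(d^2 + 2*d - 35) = (d + 4)/(d + 7)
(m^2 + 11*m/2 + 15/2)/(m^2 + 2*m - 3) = (m + 5/2)/(m - 1)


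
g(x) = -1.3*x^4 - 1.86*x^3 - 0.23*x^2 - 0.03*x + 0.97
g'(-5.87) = 862.16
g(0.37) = 0.81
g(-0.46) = 1.06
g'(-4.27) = 305.04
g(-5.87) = -1174.03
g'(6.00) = -1326.87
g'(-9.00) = 3342.93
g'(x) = -5.2*x^3 - 5.58*x^2 - 0.46*x - 0.03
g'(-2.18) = 28.33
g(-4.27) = -290.46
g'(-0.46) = -0.49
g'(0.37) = -1.23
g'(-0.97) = -0.09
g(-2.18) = -10.15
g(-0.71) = 1.21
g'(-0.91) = -0.31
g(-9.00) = -7190.75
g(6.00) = -2094.05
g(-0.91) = 1.32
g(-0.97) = 1.33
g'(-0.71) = -0.66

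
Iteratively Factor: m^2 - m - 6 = (m - 3)*(m + 2)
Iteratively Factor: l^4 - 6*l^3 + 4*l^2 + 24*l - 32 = (l - 2)*(l^3 - 4*l^2 - 4*l + 16) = (l - 2)^2*(l^2 - 2*l - 8) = (l - 2)^2*(l + 2)*(l - 4)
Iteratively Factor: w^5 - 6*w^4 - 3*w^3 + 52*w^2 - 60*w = (w - 5)*(w^4 - w^3 - 8*w^2 + 12*w) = (w - 5)*(w - 2)*(w^3 + w^2 - 6*w) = w*(w - 5)*(w - 2)*(w^2 + w - 6) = w*(w - 5)*(w - 2)^2*(w + 3)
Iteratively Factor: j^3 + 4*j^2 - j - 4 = (j - 1)*(j^2 + 5*j + 4) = (j - 1)*(j + 4)*(j + 1)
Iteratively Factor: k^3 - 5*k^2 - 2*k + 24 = (k + 2)*(k^2 - 7*k + 12) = (k - 3)*(k + 2)*(k - 4)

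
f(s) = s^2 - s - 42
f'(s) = 2*s - 1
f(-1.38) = -38.72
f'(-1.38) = -3.76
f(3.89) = -30.76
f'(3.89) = 6.78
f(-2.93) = -30.49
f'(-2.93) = -6.86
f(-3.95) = -22.45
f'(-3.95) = -8.90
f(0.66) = -42.22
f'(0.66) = 0.32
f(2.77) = -37.10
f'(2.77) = 4.54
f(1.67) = -40.88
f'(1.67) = 2.34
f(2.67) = -37.54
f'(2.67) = 4.34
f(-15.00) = 198.00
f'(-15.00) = -31.00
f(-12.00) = 114.00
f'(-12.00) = -25.00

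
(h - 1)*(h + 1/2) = h^2 - h/2 - 1/2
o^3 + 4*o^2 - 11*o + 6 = (o - 1)^2*(o + 6)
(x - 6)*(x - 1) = x^2 - 7*x + 6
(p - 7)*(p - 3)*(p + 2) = p^3 - 8*p^2 + p + 42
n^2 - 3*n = n*(n - 3)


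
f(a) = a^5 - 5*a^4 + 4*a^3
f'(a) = 5*a^4 - 20*a^3 + 12*a^2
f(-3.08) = -844.01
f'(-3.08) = 1148.16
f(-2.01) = -146.90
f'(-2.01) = 292.51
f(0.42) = 0.15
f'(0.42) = 0.79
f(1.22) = -1.11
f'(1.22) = -7.38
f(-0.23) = -0.06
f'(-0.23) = 0.89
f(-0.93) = -7.65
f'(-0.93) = 30.21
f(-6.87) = -27737.96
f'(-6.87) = 18188.95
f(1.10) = -0.39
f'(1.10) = -4.78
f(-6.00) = -15120.00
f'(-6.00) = 11232.00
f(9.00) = 29160.00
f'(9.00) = 19197.00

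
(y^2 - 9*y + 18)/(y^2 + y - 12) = (y - 6)/(y + 4)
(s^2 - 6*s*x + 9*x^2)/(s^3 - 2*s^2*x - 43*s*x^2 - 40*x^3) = (-s^2 + 6*s*x - 9*x^2)/(-s^3 + 2*s^2*x + 43*s*x^2 + 40*x^3)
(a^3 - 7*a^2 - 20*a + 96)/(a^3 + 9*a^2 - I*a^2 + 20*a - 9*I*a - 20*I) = (a^2 - 11*a + 24)/(a^2 + a*(5 - I) - 5*I)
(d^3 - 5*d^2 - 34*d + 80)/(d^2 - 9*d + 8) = (d^2 + 3*d - 10)/(d - 1)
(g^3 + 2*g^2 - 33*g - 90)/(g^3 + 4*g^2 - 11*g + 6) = (g^3 + 2*g^2 - 33*g - 90)/(g^3 + 4*g^2 - 11*g + 6)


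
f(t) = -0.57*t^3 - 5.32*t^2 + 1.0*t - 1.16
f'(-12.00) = -117.56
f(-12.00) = 205.72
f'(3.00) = -46.31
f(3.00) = -61.43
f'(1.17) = -13.79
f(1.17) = -8.19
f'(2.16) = -29.96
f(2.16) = -29.57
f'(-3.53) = 17.25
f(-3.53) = -45.91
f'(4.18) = -73.35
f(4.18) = -131.56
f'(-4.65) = 13.50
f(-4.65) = -63.53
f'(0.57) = -5.62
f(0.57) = -2.42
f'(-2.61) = 17.12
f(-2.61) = -29.88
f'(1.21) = -14.38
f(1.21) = -8.75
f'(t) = -1.71*t^2 - 10.64*t + 1.0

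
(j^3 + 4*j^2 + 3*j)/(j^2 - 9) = j*(j + 1)/(j - 3)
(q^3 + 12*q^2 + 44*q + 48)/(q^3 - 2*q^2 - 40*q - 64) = (q + 6)/(q - 8)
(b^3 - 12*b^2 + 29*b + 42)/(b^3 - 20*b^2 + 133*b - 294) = (b + 1)/(b - 7)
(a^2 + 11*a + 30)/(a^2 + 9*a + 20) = (a + 6)/(a + 4)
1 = 1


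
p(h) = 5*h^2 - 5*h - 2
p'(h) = 10*h - 5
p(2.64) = 19.65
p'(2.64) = 21.40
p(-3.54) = 78.36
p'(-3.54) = -40.40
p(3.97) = 56.95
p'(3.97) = 34.70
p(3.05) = 29.26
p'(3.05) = 25.50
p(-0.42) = 0.98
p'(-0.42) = -9.20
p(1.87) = 6.13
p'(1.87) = 13.70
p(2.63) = 19.43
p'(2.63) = 21.30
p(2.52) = 17.15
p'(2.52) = 20.20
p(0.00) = -2.00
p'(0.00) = -5.00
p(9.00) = 358.00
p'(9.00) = 85.00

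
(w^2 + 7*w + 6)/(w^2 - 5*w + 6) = (w^2 + 7*w + 6)/(w^2 - 5*w + 6)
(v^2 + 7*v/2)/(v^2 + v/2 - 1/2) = v*(2*v + 7)/(2*v^2 + v - 1)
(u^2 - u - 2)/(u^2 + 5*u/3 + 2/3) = 3*(u - 2)/(3*u + 2)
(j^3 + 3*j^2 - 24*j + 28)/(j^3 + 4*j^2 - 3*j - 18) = (j^2 + 5*j - 14)/(j^2 + 6*j + 9)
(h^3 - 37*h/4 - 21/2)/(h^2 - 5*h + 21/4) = (2*h^2 + 7*h + 6)/(2*h - 3)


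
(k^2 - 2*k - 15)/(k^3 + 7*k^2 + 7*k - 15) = (k - 5)/(k^2 + 4*k - 5)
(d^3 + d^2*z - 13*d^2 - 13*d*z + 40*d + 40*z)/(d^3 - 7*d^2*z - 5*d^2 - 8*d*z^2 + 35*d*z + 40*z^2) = (8 - d)/(-d + 8*z)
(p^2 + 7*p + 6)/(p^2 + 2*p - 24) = (p + 1)/(p - 4)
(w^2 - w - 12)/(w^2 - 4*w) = (w + 3)/w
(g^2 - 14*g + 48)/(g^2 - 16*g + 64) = (g - 6)/(g - 8)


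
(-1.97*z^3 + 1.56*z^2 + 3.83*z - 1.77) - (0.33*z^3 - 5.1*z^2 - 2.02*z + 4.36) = -2.3*z^3 + 6.66*z^2 + 5.85*z - 6.13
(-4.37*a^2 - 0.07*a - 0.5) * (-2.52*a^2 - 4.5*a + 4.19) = 11.0124*a^4 + 19.8414*a^3 - 16.7353*a^2 + 1.9567*a - 2.095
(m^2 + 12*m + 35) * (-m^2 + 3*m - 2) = -m^4 - 9*m^3 - m^2 + 81*m - 70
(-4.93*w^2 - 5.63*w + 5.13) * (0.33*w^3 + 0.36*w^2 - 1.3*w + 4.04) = -1.6269*w^5 - 3.6327*w^4 + 6.0751*w^3 - 10.7514*w^2 - 29.4142*w + 20.7252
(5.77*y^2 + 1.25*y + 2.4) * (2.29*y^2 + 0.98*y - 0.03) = 13.2133*y^4 + 8.5171*y^3 + 6.5479*y^2 + 2.3145*y - 0.072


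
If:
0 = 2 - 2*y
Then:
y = 1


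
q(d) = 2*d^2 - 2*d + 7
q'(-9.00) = -38.00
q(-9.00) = 187.00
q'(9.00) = 34.00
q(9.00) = 151.00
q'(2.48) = 7.92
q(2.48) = 14.34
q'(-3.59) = -16.36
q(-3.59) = 39.96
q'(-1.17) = -6.68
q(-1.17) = 12.08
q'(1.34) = 3.36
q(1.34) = 7.91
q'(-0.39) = -3.56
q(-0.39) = 8.08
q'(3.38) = 11.52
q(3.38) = 23.09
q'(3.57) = 12.28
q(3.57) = 25.35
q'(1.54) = 4.16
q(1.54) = 8.66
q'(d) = 4*d - 2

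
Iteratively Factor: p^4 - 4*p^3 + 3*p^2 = (p - 3)*(p^3 - p^2) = p*(p - 3)*(p^2 - p) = p^2*(p - 3)*(p - 1)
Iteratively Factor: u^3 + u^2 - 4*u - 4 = (u - 2)*(u^2 + 3*u + 2) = (u - 2)*(u + 1)*(u + 2)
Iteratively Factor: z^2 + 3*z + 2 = (z + 2)*(z + 1)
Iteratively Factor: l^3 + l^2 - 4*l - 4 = (l - 2)*(l^2 + 3*l + 2) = (l - 2)*(l + 1)*(l + 2)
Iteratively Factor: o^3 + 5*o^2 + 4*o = (o + 1)*(o^2 + 4*o) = (o + 1)*(o + 4)*(o)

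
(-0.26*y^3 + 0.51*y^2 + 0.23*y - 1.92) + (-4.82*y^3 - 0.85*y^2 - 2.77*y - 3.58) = -5.08*y^3 - 0.34*y^2 - 2.54*y - 5.5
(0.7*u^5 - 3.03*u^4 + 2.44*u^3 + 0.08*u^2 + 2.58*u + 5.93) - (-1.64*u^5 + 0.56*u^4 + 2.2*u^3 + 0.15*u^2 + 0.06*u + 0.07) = 2.34*u^5 - 3.59*u^4 + 0.24*u^3 - 0.07*u^2 + 2.52*u + 5.86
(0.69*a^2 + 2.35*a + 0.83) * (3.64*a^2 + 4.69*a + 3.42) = 2.5116*a^4 + 11.7901*a^3 + 16.4025*a^2 + 11.9297*a + 2.8386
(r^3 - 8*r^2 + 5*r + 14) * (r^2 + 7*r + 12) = r^5 - r^4 - 39*r^3 - 47*r^2 + 158*r + 168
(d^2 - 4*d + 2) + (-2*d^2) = -d^2 - 4*d + 2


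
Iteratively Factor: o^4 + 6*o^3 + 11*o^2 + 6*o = (o + 3)*(o^3 + 3*o^2 + 2*o) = (o + 2)*(o + 3)*(o^2 + o) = o*(o + 2)*(o + 3)*(o + 1)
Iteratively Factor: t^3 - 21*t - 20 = (t + 4)*(t^2 - 4*t - 5) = (t + 1)*(t + 4)*(t - 5)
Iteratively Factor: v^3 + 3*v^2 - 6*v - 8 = (v + 4)*(v^2 - v - 2) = (v - 2)*(v + 4)*(v + 1)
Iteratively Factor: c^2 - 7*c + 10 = (c - 5)*(c - 2)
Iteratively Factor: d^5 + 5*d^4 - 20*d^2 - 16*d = (d)*(d^4 + 5*d^3 - 20*d - 16) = d*(d - 2)*(d^3 + 7*d^2 + 14*d + 8) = d*(d - 2)*(d + 4)*(d^2 + 3*d + 2) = d*(d - 2)*(d + 1)*(d + 4)*(d + 2)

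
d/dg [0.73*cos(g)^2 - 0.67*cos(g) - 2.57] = (0.67 - 1.46*cos(g))*sin(g)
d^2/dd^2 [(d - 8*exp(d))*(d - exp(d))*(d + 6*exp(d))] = -3*d^2*exp(d) - 184*d*exp(2*d) - 12*d*exp(d) + 6*d + 432*exp(3*d) - 184*exp(2*d) - 6*exp(d)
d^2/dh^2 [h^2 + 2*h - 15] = 2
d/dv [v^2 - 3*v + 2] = 2*v - 3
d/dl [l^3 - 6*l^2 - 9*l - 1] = 3*l^2 - 12*l - 9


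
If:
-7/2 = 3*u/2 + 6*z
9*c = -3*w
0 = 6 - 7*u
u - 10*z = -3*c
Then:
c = -53/18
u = 6/7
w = 53/6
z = -67/84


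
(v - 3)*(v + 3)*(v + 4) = v^3 + 4*v^2 - 9*v - 36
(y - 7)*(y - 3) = y^2 - 10*y + 21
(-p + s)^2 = p^2 - 2*p*s + s^2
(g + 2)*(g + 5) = g^2 + 7*g + 10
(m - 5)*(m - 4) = m^2 - 9*m + 20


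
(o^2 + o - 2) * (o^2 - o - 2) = o^4 - 5*o^2 + 4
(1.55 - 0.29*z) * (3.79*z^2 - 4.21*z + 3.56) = -1.0991*z^3 + 7.0954*z^2 - 7.5579*z + 5.518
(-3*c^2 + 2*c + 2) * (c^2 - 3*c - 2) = -3*c^4 + 11*c^3 + 2*c^2 - 10*c - 4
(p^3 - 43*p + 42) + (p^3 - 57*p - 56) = 2*p^3 - 100*p - 14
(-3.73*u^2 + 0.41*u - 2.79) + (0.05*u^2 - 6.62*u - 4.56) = -3.68*u^2 - 6.21*u - 7.35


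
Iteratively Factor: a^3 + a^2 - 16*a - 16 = (a + 1)*(a^2 - 16) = (a + 1)*(a + 4)*(a - 4)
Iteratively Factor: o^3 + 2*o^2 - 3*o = (o)*(o^2 + 2*o - 3) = o*(o + 3)*(o - 1)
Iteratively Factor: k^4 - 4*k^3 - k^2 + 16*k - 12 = (k + 2)*(k^3 - 6*k^2 + 11*k - 6) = (k - 2)*(k + 2)*(k^2 - 4*k + 3) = (k - 3)*(k - 2)*(k + 2)*(k - 1)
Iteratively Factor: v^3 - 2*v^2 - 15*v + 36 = (v - 3)*(v^2 + v - 12) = (v - 3)*(v + 4)*(v - 3)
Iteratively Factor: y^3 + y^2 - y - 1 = (y + 1)*(y^2 - 1) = (y + 1)^2*(y - 1)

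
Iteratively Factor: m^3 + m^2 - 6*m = (m - 2)*(m^2 + 3*m) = m*(m - 2)*(m + 3)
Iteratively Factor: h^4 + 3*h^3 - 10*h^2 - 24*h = (h + 2)*(h^3 + h^2 - 12*h) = (h + 2)*(h + 4)*(h^2 - 3*h) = h*(h + 2)*(h + 4)*(h - 3)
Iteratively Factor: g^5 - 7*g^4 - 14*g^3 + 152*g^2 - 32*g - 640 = (g - 5)*(g^4 - 2*g^3 - 24*g^2 + 32*g + 128) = (g - 5)*(g + 2)*(g^3 - 4*g^2 - 16*g + 64) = (g - 5)*(g + 2)*(g + 4)*(g^2 - 8*g + 16) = (g - 5)*(g - 4)*(g + 2)*(g + 4)*(g - 4)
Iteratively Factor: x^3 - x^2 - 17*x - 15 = (x + 3)*(x^2 - 4*x - 5) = (x - 5)*(x + 3)*(x + 1)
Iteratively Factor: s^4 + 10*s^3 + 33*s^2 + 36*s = (s + 3)*(s^3 + 7*s^2 + 12*s) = (s + 3)^2*(s^2 + 4*s) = s*(s + 3)^2*(s + 4)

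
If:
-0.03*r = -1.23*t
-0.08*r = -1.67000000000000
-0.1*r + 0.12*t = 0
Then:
No Solution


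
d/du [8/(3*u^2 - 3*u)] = 8*(1 - 2*u)/(3*u^2*(u - 1)^2)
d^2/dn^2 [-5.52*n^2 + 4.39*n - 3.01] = -11.0400000000000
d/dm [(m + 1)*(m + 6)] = 2*m + 7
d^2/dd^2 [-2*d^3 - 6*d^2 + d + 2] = -12*d - 12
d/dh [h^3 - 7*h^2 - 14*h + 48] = 3*h^2 - 14*h - 14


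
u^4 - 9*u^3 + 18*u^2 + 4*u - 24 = (u - 6)*(u - 2)^2*(u + 1)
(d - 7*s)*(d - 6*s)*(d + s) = d^3 - 12*d^2*s + 29*d*s^2 + 42*s^3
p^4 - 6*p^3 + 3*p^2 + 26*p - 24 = (p - 4)*(p - 3)*(p - 1)*(p + 2)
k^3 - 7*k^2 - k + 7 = (k - 7)*(k - 1)*(k + 1)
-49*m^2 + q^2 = (-7*m + q)*(7*m + q)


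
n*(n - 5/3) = n^2 - 5*n/3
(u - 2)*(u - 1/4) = u^2 - 9*u/4 + 1/2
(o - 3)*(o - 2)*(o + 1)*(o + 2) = o^4 - 2*o^3 - 7*o^2 + 8*o + 12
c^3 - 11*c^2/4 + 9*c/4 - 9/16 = (c - 3/2)*(c - 3/4)*(c - 1/2)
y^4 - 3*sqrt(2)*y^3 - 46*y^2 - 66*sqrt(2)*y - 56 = (y - 7*sqrt(2))*(y + sqrt(2))^2*(y + 2*sqrt(2))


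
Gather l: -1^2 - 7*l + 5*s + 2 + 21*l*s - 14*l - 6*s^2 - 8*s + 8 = l*(21*s - 21) - 6*s^2 - 3*s + 9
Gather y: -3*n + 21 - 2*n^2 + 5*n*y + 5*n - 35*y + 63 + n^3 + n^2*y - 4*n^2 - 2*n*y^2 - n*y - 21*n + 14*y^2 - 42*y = n^3 - 6*n^2 - 19*n + y^2*(14 - 2*n) + y*(n^2 + 4*n - 77) + 84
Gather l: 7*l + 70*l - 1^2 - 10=77*l - 11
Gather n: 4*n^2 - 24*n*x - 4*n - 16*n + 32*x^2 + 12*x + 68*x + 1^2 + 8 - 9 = 4*n^2 + n*(-24*x - 20) + 32*x^2 + 80*x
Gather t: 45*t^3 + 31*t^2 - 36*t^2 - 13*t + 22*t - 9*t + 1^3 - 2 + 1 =45*t^3 - 5*t^2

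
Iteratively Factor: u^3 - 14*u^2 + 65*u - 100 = (u - 5)*(u^2 - 9*u + 20) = (u - 5)*(u - 4)*(u - 5)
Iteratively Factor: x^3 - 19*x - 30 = (x - 5)*(x^2 + 5*x + 6) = (x - 5)*(x + 2)*(x + 3)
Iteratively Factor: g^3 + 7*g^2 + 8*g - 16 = (g + 4)*(g^2 + 3*g - 4) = (g - 1)*(g + 4)*(g + 4)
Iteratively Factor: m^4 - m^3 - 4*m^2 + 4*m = (m + 2)*(m^3 - 3*m^2 + 2*m) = (m - 2)*(m + 2)*(m^2 - m) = m*(m - 2)*(m + 2)*(m - 1)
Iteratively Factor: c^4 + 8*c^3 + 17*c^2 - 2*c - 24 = (c + 3)*(c^3 + 5*c^2 + 2*c - 8) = (c + 2)*(c + 3)*(c^2 + 3*c - 4) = (c - 1)*(c + 2)*(c + 3)*(c + 4)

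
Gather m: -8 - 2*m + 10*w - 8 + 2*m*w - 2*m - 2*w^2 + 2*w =m*(2*w - 4) - 2*w^2 + 12*w - 16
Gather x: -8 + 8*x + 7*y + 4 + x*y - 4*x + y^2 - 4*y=x*(y + 4) + y^2 + 3*y - 4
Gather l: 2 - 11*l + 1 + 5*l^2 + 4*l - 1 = 5*l^2 - 7*l + 2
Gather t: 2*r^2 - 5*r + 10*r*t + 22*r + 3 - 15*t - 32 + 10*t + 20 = 2*r^2 + 17*r + t*(10*r - 5) - 9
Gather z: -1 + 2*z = 2*z - 1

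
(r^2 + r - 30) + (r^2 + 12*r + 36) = 2*r^2 + 13*r + 6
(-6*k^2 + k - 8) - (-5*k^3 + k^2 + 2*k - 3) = 5*k^3 - 7*k^2 - k - 5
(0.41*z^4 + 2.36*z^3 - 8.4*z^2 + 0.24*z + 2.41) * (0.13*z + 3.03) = 0.0533*z^5 + 1.5491*z^4 + 6.0588*z^3 - 25.4208*z^2 + 1.0405*z + 7.3023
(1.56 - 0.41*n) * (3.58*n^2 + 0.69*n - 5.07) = -1.4678*n^3 + 5.3019*n^2 + 3.1551*n - 7.9092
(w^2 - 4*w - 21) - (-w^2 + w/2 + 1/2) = 2*w^2 - 9*w/2 - 43/2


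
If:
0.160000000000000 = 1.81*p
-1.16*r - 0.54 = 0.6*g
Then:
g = -1.93333333333333*r - 0.9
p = 0.09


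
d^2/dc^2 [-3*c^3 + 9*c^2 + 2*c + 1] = 18 - 18*c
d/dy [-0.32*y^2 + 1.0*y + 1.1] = 1.0 - 0.64*y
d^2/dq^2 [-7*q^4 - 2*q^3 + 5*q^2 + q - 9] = -84*q^2 - 12*q + 10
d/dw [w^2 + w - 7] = 2*w + 1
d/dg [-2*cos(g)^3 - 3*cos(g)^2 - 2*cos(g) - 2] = 2*(3*cos(g)^2 + 3*cos(g) + 1)*sin(g)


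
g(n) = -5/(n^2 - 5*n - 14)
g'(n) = -5*(5 - 2*n)/(n^2 - 5*n - 14)^2 = 5*(2*n - 5)/(-n^2 + 5*n + 14)^2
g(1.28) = 0.27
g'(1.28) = -0.03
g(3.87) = 0.27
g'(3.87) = 0.04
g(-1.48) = 1.13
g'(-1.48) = -2.05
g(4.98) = 0.35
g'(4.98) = 0.12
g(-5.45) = -0.12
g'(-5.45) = -0.04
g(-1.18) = 0.75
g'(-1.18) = -0.82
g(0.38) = 0.32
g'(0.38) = -0.09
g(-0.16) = 0.38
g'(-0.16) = -0.15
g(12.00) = -0.07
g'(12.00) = 0.02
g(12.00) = -0.07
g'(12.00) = 0.02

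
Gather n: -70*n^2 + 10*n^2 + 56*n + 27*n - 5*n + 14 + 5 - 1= -60*n^2 + 78*n + 18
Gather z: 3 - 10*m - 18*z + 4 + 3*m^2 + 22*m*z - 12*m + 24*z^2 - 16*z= 3*m^2 - 22*m + 24*z^2 + z*(22*m - 34) + 7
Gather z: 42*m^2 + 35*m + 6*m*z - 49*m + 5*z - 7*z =42*m^2 - 14*m + z*(6*m - 2)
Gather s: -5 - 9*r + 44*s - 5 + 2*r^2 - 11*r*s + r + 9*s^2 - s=2*r^2 - 8*r + 9*s^2 + s*(43 - 11*r) - 10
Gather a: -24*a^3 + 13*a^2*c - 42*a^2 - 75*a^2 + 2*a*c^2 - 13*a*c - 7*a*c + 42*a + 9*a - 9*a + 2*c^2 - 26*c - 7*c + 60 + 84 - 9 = -24*a^3 + a^2*(13*c - 117) + a*(2*c^2 - 20*c + 42) + 2*c^2 - 33*c + 135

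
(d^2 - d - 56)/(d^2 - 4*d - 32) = (d + 7)/(d + 4)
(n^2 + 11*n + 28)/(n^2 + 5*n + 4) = (n + 7)/(n + 1)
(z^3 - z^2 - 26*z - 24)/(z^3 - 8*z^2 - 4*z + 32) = (z^3 - z^2 - 26*z - 24)/(z^3 - 8*z^2 - 4*z + 32)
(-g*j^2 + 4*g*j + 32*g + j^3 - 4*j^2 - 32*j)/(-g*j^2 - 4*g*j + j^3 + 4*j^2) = (j - 8)/j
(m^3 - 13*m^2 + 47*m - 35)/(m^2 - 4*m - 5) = (m^2 - 8*m + 7)/(m + 1)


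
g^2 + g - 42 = (g - 6)*(g + 7)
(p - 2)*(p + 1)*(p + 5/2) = p^3 + 3*p^2/2 - 9*p/2 - 5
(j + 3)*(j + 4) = j^2 + 7*j + 12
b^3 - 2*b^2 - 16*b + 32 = (b - 4)*(b - 2)*(b + 4)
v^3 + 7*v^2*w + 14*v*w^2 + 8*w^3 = (v + w)*(v + 2*w)*(v + 4*w)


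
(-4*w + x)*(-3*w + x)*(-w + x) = -12*w^3 + 19*w^2*x - 8*w*x^2 + x^3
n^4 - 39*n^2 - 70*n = n*(n - 7)*(n + 2)*(n + 5)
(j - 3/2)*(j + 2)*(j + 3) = j^3 + 7*j^2/2 - 3*j/2 - 9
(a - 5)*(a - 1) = a^2 - 6*a + 5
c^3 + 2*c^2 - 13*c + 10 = (c - 2)*(c - 1)*(c + 5)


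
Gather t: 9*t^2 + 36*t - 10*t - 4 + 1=9*t^2 + 26*t - 3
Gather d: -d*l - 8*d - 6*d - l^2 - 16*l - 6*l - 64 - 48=d*(-l - 14) - l^2 - 22*l - 112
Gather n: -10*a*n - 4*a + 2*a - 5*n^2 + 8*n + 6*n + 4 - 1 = -2*a - 5*n^2 + n*(14 - 10*a) + 3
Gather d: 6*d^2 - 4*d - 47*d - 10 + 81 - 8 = 6*d^2 - 51*d + 63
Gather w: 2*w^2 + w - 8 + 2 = 2*w^2 + w - 6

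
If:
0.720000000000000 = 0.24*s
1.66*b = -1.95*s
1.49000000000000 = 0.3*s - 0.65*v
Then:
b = -3.52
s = 3.00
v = -0.91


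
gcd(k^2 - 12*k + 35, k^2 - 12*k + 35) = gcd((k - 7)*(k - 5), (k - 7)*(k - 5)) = k^2 - 12*k + 35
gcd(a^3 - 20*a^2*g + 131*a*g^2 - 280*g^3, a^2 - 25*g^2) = a - 5*g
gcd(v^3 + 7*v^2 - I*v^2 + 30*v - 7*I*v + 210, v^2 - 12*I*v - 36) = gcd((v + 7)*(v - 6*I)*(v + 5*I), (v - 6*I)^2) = v - 6*I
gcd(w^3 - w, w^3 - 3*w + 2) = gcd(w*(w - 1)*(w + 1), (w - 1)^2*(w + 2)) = w - 1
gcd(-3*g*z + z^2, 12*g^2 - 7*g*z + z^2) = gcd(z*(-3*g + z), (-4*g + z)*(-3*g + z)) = -3*g + z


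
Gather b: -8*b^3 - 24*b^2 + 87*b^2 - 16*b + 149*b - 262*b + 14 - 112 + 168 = -8*b^3 + 63*b^2 - 129*b + 70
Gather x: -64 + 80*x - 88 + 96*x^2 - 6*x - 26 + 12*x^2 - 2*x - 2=108*x^2 + 72*x - 180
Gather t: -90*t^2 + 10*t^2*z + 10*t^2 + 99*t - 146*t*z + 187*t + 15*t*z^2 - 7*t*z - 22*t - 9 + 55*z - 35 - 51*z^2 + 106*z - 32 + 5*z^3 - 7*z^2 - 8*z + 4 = t^2*(10*z - 80) + t*(15*z^2 - 153*z + 264) + 5*z^3 - 58*z^2 + 153*z - 72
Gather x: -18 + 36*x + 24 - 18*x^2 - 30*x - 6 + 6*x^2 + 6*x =-12*x^2 + 12*x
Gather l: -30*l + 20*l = -10*l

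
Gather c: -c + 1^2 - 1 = -c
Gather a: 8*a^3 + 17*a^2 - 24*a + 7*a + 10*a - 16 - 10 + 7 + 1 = 8*a^3 + 17*a^2 - 7*a - 18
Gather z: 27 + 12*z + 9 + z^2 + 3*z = z^2 + 15*z + 36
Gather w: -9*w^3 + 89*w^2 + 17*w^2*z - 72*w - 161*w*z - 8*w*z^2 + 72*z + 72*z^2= -9*w^3 + w^2*(17*z + 89) + w*(-8*z^2 - 161*z - 72) + 72*z^2 + 72*z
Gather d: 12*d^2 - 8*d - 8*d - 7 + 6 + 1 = 12*d^2 - 16*d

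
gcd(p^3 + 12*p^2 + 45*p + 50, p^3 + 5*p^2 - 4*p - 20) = p^2 + 7*p + 10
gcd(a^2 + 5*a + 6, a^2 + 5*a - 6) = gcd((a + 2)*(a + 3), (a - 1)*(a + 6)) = 1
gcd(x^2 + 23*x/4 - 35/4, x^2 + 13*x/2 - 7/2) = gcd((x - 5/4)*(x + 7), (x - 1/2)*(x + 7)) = x + 7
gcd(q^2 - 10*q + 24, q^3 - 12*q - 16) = q - 4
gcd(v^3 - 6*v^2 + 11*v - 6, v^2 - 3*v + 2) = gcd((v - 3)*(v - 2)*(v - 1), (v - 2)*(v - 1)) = v^2 - 3*v + 2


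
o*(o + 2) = o^2 + 2*o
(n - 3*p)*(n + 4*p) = n^2 + n*p - 12*p^2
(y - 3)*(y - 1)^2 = y^3 - 5*y^2 + 7*y - 3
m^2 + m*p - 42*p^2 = (m - 6*p)*(m + 7*p)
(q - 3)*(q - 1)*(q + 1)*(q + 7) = q^4 + 4*q^3 - 22*q^2 - 4*q + 21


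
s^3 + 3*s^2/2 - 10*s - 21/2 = (s - 3)*(s + 1)*(s + 7/2)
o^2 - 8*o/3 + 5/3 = (o - 5/3)*(o - 1)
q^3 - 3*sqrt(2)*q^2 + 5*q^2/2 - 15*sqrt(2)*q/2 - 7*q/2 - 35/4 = (q + 5/2)*(q - 7*sqrt(2)/2)*(q + sqrt(2)/2)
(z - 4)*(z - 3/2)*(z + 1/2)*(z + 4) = z^4 - z^3 - 67*z^2/4 + 16*z + 12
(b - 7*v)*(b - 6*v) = b^2 - 13*b*v + 42*v^2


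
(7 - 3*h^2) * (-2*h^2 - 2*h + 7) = 6*h^4 + 6*h^3 - 35*h^2 - 14*h + 49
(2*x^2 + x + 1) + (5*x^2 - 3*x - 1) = 7*x^2 - 2*x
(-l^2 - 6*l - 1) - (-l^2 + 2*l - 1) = -8*l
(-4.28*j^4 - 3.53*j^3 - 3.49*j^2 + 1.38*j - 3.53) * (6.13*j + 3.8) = -26.2364*j^5 - 37.9029*j^4 - 34.8077*j^3 - 4.8026*j^2 - 16.3949*j - 13.414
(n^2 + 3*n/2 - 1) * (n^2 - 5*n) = n^4 - 7*n^3/2 - 17*n^2/2 + 5*n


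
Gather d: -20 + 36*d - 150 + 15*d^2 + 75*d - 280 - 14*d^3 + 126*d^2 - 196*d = -14*d^3 + 141*d^2 - 85*d - 450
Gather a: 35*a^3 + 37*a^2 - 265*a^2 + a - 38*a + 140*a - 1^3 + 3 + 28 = 35*a^3 - 228*a^2 + 103*a + 30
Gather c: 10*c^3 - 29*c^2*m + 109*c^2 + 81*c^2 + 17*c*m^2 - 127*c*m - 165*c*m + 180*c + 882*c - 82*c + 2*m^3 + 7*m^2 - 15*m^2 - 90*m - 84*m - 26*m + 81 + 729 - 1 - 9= 10*c^3 + c^2*(190 - 29*m) + c*(17*m^2 - 292*m + 980) + 2*m^3 - 8*m^2 - 200*m + 800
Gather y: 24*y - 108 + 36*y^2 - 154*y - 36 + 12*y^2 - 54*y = 48*y^2 - 184*y - 144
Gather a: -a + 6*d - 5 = -a + 6*d - 5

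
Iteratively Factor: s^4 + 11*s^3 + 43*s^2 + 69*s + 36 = (s + 3)*(s^3 + 8*s^2 + 19*s + 12) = (s + 1)*(s + 3)*(s^2 + 7*s + 12) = (s + 1)*(s + 3)*(s + 4)*(s + 3)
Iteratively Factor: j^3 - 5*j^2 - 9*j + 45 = (j - 5)*(j^2 - 9) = (j - 5)*(j + 3)*(j - 3)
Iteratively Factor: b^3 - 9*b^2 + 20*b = (b - 5)*(b^2 - 4*b) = (b - 5)*(b - 4)*(b)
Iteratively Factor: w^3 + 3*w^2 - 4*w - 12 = (w + 2)*(w^2 + w - 6) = (w + 2)*(w + 3)*(w - 2)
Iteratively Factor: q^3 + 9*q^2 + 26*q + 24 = (q + 3)*(q^2 + 6*q + 8) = (q + 2)*(q + 3)*(q + 4)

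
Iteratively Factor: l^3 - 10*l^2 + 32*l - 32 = (l - 2)*(l^2 - 8*l + 16) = (l - 4)*(l - 2)*(l - 4)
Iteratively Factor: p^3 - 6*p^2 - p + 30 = (p - 3)*(p^2 - 3*p - 10) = (p - 5)*(p - 3)*(p + 2)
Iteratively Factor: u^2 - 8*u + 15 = (u - 5)*(u - 3)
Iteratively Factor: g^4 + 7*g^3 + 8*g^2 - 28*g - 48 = (g + 2)*(g^3 + 5*g^2 - 2*g - 24) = (g + 2)*(g + 4)*(g^2 + g - 6) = (g + 2)*(g + 3)*(g + 4)*(g - 2)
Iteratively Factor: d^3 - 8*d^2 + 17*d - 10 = (d - 2)*(d^2 - 6*d + 5) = (d - 5)*(d - 2)*(d - 1)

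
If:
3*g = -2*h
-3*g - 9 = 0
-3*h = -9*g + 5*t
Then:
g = -3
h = 9/2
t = -81/10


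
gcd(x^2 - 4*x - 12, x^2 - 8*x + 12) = x - 6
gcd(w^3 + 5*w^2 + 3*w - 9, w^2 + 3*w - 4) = w - 1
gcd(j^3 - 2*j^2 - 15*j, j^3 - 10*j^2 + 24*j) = j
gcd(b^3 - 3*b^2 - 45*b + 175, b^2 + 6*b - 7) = b + 7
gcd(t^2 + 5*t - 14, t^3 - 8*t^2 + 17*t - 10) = t - 2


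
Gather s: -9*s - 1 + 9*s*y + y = s*(9*y - 9) + y - 1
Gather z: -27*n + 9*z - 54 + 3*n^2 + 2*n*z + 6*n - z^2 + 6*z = 3*n^2 - 21*n - z^2 + z*(2*n + 15) - 54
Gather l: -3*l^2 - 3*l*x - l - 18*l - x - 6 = -3*l^2 + l*(-3*x - 19) - x - 6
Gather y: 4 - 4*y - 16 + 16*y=12*y - 12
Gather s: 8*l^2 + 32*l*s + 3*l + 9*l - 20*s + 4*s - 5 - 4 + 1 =8*l^2 + 12*l + s*(32*l - 16) - 8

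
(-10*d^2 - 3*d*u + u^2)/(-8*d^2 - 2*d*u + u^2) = (-5*d + u)/(-4*d + u)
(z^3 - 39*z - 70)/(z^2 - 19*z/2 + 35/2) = 2*(z^2 + 7*z + 10)/(2*z - 5)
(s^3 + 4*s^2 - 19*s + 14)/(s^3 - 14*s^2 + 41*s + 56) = (s^3 + 4*s^2 - 19*s + 14)/(s^3 - 14*s^2 + 41*s + 56)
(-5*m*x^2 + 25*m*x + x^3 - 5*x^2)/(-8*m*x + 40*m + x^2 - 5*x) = x*(-5*m + x)/(-8*m + x)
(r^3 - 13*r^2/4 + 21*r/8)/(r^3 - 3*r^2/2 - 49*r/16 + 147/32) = 4*r/(4*r + 7)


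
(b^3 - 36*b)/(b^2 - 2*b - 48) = b*(b - 6)/(b - 8)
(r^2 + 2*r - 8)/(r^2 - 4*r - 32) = (r - 2)/(r - 8)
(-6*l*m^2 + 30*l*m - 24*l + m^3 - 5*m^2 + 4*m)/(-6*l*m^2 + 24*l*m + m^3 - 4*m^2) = (m - 1)/m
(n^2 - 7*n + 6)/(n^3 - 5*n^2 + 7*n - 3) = (n - 6)/(n^2 - 4*n + 3)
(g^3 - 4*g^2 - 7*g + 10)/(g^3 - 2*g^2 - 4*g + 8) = (g^2 - 6*g + 5)/(g^2 - 4*g + 4)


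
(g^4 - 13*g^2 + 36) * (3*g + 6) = 3*g^5 + 6*g^4 - 39*g^3 - 78*g^2 + 108*g + 216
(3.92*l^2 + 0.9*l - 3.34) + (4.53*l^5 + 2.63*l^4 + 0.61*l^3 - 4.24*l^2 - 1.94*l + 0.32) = 4.53*l^5 + 2.63*l^4 + 0.61*l^3 - 0.32*l^2 - 1.04*l - 3.02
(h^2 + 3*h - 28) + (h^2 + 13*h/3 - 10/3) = 2*h^2 + 22*h/3 - 94/3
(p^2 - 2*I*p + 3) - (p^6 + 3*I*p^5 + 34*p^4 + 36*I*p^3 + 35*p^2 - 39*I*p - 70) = -p^6 - 3*I*p^5 - 34*p^4 - 36*I*p^3 - 34*p^2 + 37*I*p + 73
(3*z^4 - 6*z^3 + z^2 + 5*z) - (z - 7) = 3*z^4 - 6*z^3 + z^2 + 4*z + 7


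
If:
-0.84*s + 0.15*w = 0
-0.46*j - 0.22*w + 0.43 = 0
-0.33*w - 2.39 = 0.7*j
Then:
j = -303.50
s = 113.67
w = 636.55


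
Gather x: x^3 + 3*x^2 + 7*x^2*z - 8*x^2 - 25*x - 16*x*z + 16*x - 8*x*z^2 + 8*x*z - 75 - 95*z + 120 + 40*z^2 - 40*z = x^3 + x^2*(7*z - 5) + x*(-8*z^2 - 8*z - 9) + 40*z^2 - 135*z + 45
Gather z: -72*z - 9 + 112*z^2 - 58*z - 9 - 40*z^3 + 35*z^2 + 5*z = -40*z^3 + 147*z^2 - 125*z - 18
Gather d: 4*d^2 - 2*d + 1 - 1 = 4*d^2 - 2*d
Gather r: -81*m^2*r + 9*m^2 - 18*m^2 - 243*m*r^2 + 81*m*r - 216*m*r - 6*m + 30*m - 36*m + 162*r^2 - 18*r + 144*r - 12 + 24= -9*m^2 - 12*m + r^2*(162 - 243*m) + r*(-81*m^2 - 135*m + 126) + 12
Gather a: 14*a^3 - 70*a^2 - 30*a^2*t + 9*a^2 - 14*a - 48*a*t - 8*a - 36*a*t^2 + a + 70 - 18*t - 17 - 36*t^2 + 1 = 14*a^3 + a^2*(-30*t - 61) + a*(-36*t^2 - 48*t - 21) - 36*t^2 - 18*t + 54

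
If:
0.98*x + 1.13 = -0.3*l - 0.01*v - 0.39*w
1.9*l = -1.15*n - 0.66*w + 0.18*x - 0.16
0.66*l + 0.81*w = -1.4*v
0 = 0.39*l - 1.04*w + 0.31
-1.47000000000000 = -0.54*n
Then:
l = -1.67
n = 2.72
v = 0.98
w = -0.33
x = -0.52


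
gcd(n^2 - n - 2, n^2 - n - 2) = n^2 - n - 2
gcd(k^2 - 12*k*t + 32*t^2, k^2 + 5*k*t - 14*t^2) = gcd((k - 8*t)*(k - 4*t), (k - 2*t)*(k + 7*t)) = 1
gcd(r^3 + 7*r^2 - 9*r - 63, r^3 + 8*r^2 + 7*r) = r + 7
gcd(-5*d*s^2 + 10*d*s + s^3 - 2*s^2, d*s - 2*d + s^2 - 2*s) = s - 2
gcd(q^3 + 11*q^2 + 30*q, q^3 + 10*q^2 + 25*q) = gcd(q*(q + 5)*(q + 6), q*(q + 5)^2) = q^2 + 5*q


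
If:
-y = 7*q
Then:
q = -y/7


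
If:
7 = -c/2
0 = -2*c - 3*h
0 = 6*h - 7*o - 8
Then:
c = -14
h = 28/3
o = 48/7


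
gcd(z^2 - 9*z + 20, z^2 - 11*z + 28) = z - 4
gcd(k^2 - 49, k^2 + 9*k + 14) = k + 7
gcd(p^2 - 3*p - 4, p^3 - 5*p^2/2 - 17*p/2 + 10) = p - 4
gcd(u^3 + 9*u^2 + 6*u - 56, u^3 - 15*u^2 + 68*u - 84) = u - 2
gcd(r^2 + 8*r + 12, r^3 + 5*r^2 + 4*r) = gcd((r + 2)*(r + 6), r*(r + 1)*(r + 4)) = 1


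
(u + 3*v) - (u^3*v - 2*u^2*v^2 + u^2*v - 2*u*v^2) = -u^3*v + 2*u^2*v^2 - u^2*v + 2*u*v^2 + u + 3*v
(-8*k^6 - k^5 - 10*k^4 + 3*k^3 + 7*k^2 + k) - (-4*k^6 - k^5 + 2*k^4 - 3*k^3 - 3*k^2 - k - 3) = -4*k^6 - 12*k^4 + 6*k^3 + 10*k^2 + 2*k + 3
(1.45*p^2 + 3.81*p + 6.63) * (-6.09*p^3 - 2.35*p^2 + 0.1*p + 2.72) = -8.8305*p^5 - 26.6104*p^4 - 49.1852*p^3 - 11.2555*p^2 + 11.0262*p + 18.0336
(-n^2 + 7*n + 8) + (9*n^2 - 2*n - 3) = 8*n^2 + 5*n + 5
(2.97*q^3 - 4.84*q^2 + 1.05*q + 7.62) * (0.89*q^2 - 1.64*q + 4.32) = 2.6433*q^5 - 9.1784*q^4 + 21.7025*q^3 - 15.849*q^2 - 7.9608*q + 32.9184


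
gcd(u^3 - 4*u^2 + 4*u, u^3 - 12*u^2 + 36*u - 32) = u^2 - 4*u + 4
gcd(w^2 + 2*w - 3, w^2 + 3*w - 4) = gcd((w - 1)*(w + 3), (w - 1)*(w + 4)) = w - 1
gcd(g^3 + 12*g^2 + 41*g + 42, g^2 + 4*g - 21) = g + 7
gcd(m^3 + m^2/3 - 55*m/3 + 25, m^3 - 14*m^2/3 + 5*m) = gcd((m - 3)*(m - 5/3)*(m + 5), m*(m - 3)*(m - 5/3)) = m^2 - 14*m/3 + 5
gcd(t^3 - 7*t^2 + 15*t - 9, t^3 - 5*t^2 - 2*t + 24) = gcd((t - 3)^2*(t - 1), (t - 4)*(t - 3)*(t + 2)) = t - 3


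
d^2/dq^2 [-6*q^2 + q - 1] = -12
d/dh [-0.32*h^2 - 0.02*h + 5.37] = -0.64*h - 0.02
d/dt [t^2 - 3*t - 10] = 2*t - 3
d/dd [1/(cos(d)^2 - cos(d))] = (-sin(d)/cos(d)^2 + 2*tan(d))/(cos(d) - 1)^2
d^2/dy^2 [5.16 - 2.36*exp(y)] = -2.36*exp(y)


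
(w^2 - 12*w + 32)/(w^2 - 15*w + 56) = (w - 4)/(w - 7)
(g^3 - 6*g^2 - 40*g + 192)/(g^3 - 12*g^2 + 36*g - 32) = (g^2 + 2*g - 24)/(g^2 - 4*g + 4)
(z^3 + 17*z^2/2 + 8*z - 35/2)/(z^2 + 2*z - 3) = (2*z^2 + 19*z + 35)/(2*(z + 3))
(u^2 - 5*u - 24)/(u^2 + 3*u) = (u - 8)/u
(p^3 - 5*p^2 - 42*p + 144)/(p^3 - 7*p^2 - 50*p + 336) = (p^2 + 3*p - 18)/(p^2 + p - 42)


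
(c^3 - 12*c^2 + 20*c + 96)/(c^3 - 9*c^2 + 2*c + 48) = (c - 6)/(c - 3)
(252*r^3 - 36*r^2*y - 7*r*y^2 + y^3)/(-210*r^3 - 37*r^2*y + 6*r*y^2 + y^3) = (-42*r^2 - r*y + y^2)/(35*r^2 + 12*r*y + y^2)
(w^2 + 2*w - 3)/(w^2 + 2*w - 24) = (w^2 + 2*w - 3)/(w^2 + 2*w - 24)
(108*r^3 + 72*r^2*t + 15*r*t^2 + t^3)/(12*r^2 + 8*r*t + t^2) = (18*r^2 + 9*r*t + t^2)/(2*r + t)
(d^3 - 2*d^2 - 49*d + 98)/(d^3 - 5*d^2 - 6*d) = (-d^3 + 2*d^2 + 49*d - 98)/(d*(-d^2 + 5*d + 6))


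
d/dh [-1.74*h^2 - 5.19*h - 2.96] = -3.48*h - 5.19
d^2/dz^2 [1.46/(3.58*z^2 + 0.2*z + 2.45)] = (-37.423888*z^2 - 2.09072*z + 1.46*(7.16*z + 0.2)*(14.32*z + 0.4) - 25.61132)/(3.58*z^2 + 0.2*z + 2.45)^3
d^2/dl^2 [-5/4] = 0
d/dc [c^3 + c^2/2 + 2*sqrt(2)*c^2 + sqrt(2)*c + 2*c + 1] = 3*c^2 + c + 4*sqrt(2)*c + sqrt(2) + 2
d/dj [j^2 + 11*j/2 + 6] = 2*j + 11/2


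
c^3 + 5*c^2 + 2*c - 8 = (c - 1)*(c + 2)*(c + 4)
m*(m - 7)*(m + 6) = m^3 - m^2 - 42*m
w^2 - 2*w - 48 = (w - 8)*(w + 6)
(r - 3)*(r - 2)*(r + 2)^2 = r^4 - r^3 - 10*r^2 + 4*r + 24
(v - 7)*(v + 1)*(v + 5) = v^3 - v^2 - 37*v - 35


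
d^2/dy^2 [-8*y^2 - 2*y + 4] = -16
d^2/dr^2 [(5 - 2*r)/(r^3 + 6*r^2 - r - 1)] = 2*(-(2*r - 5)*(3*r^2 + 12*r - 1)^2 + (6*r^2 + 24*r + 3*(r + 2)*(2*r - 5) - 2)*(r^3 + 6*r^2 - r - 1))/(r^3 + 6*r^2 - r - 1)^3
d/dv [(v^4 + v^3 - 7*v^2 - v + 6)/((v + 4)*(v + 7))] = 2*(v^5 + 17*v^4 + 67*v^3 + 4*v^2 - 202*v - 47)/(v^4 + 22*v^3 + 177*v^2 + 616*v + 784)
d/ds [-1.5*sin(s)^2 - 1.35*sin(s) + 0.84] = -(3.0*sin(s) + 1.35)*cos(s)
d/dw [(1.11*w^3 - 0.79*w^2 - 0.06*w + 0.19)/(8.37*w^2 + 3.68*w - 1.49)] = (9.2907*w^4 + 8.1696*w^3 - 7.3667*w^2 - 0.8264*w - 0.6098)/(70.0569*w^4 + 61.6032*w^3 - 11.4002*w^2 - 10.9664*w + 2.2201)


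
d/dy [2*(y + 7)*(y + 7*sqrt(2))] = 4*y + 14 + 14*sqrt(2)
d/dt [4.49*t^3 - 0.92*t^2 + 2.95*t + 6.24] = 13.47*t^2 - 1.84*t + 2.95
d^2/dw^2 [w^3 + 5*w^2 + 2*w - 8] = 6*w + 10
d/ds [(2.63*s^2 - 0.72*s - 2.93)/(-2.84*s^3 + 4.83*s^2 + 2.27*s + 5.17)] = (7.4692*s^4 - 4.0896*s^3 - 15.5159*s^2 + 55.498*s + 2.9287)/(8.0656*s^6 - 27.4344*s^5 + 10.4353*s^4 - 7.4374*s^3 + 55.0951*s^2 + 23.4718*s + 26.7289)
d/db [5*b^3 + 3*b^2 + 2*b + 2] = 15*b^2 + 6*b + 2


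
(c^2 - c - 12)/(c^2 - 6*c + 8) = (c + 3)/(c - 2)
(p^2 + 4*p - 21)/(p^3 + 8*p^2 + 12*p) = (p^2 + 4*p - 21)/(p*(p^2 + 8*p + 12))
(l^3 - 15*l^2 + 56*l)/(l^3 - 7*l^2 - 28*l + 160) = l*(l - 7)/(l^2 + l - 20)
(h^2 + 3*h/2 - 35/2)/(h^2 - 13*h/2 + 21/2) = (h + 5)/(h - 3)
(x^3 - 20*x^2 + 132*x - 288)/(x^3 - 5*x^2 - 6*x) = (x^2 - 14*x + 48)/(x*(x + 1))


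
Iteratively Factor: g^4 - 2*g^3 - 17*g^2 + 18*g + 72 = (g + 3)*(g^3 - 5*g^2 - 2*g + 24) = (g - 4)*(g + 3)*(g^2 - g - 6) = (g - 4)*(g - 3)*(g + 3)*(g + 2)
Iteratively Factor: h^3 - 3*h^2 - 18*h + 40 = (h - 5)*(h^2 + 2*h - 8) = (h - 5)*(h + 4)*(h - 2)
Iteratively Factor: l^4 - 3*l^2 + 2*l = (l + 2)*(l^3 - 2*l^2 + l) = (l - 1)*(l + 2)*(l^2 - l) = (l - 1)^2*(l + 2)*(l)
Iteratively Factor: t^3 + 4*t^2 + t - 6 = (t + 3)*(t^2 + t - 2) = (t - 1)*(t + 3)*(t + 2)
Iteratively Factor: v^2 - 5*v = (v - 5)*(v)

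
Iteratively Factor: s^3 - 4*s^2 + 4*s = (s - 2)*(s^2 - 2*s) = (s - 2)^2*(s)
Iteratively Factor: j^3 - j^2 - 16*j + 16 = (j - 4)*(j^2 + 3*j - 4) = (j - 4)*(j - 1)*(j + 4)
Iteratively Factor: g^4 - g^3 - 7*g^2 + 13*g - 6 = (g - 2)*(g^3 + g^2 - 5*g + 3) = (g - 2)*(g - 1)*(g^2 + 2*g - 3) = (g - 2)*(g - 1)*(g + 3)*(g - 1)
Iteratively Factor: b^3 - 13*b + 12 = (b + 4)*(b^2 - 4*b + 3) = (b - 3)*(b + 4)*(b - 1)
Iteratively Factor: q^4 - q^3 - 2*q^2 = (q - 2)*(q^3 + q^2) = q*(q - 2)*(q^2 + q) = q*(q - 2)*(q + 1)*(q)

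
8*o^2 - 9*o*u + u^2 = (-8*o + u)*(-o + u)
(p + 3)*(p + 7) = p^2 + 10*p + 21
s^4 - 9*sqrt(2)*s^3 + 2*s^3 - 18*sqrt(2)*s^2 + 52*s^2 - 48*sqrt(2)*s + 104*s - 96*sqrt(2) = (s + 2)*(s - 4*sqrt(2))*(s - 3*sqrt(2))*(s - 2*sqrt(2))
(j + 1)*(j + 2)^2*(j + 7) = j^4 + 12*j^3 + 43*j^2 + 60*j + 28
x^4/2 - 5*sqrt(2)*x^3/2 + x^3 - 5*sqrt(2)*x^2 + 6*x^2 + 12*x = x*(x/2 + 1)*(x - 3*sqrt(2))*(x - 2*sqrt(2))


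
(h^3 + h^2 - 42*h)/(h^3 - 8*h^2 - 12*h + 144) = h*(h + 7)/(h^2 - 2*h - 24)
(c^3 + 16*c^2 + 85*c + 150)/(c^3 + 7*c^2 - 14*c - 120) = (c + 5)/(c - 4)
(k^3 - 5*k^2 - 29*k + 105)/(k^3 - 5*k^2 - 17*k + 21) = (k^2 + 2*k - 15)/(k^2 + 2*k - 3)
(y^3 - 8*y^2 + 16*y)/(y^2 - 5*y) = (y^2 - 8*y + 16)/(y - 5)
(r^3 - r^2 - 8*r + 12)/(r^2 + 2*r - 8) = (r^2 + r - 6)/(r + 4)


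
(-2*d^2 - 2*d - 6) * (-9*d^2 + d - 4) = 18*d^4 + 16*d^3 + 60*d^2 + 2*d + 24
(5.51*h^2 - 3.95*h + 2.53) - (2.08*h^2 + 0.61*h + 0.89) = 3.43*h^2 - 4.56*h + 1.64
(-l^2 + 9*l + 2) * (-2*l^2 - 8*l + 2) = 2*l^4 - 10*l^3 - 78*l^2 + 2*l + 4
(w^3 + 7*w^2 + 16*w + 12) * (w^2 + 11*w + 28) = w^5 + 18*w^4 + 121*w^3 + 384*w^2 + 580*w + 336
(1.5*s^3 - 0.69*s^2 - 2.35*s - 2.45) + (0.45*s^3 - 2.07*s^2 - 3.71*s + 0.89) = 1.95*s^3 - 2.76*s^2 - 6.06*s - 1.56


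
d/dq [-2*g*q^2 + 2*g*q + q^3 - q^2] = -4*g*q + 2*g + 3*q^2 - 2*q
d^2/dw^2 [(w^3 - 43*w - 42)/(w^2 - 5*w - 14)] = -8/(w^3 + 6*w^2 + 12*w + 8)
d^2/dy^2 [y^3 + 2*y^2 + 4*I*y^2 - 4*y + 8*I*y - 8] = 6*y + 4 + 8*I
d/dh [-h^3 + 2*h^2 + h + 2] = -3*h^2 + 4*h + 1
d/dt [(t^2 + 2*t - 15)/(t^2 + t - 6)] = (-t^2 + 18*t + 3)/(t^4 + 2*t^3 - 11*t^2 - 12*t + 36)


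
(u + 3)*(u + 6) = u^2 + 9*u + 18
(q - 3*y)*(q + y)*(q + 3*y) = q^3 + q^2*y - 9*q*y^2 - 9*y^3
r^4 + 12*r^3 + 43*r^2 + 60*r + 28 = (r + 1)*(r + 2)^2*(r + 7)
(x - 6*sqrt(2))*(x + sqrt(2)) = x^2 - 5*sqrt(2)*x - 12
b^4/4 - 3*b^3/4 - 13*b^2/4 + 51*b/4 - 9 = (b/4 + 1)*(b - 3)^2*(b - 1)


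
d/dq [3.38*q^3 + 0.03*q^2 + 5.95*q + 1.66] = 10.14*q^2 + 0.06*q + 5.95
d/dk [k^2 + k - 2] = 2*k + 1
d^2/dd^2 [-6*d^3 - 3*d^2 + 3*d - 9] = -36*d - 6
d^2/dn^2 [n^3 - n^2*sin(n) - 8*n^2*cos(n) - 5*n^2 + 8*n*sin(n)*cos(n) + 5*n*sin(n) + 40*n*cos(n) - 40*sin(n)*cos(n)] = n^2*sin(n) + 8*n^2*cos(n) + 27*n*sin(n) - 16*n*sin(2*n) - 44*n*cos(n) + 6*n - 82*sin(n) + 80*sin(2*n) - 6*cos(n) + 16*cos(2*n) - 10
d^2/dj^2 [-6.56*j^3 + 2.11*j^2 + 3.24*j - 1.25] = 4.22 - 39.36*j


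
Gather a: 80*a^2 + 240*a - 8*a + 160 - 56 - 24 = 80*a^2 + 232*a + 80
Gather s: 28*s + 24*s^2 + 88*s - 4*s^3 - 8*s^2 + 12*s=-4*s^3 + 16*s^2 + 128*s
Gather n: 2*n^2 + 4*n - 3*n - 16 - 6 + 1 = 2*n^2 + n - 21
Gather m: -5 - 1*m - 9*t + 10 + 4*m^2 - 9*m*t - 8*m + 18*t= 4*m^2 + m*(-9*t - 9) + 9*t + 5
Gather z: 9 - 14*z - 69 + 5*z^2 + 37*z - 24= 5*z^2 + 23*z - 84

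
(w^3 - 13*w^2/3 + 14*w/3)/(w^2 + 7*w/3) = (3*w^2 - 13*w + 14)/(3*w + 7)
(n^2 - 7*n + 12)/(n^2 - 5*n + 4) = (n - 3)/(n - 1)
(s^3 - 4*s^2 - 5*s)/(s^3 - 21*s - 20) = s/(s + 4)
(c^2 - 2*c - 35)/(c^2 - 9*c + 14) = (c + 5)/(c - 2)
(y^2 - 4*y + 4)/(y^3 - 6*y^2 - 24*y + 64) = (y - 2)/(y^2 - 4*y - 32)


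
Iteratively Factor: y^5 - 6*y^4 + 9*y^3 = (y)*(y^4 - 6*y^3 + 9*y^2) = y*(y - 3)*(y^3 - 3*y^2) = y^2*(y - 3)*(y^2 - 3*y) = y^2*(y - 3)^2*(y)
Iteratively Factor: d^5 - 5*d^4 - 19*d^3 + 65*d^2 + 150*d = (d + 3)*(d^4 - 8*d^3 + 5*d^2 + 50*d) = (d - 5)*(d + 3)*(d^3 - 3*d^2 - 10*d) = d*(d - 5)*(d + 3)*(d^2 - 3*d - 10) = d*(d - 5)^2*(d + 3)*(d + 2)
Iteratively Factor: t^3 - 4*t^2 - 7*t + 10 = (t - 1)*(t^2 - 3*t - 10) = (t - 1)*(t + 2)*(t - 5)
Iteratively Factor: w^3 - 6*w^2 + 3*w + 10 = (w - 5)*(w^2 - w - 2) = (w - 5)*(w + 1)*(w - 2)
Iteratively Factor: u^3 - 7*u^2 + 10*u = (u)*(u^2 - 7*u + 10) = u*(u - 5)*(u - 2)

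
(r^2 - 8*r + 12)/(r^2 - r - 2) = (r - 6)/(r + 1)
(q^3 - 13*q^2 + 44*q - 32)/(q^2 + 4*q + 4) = (q^3 - 13*q^2 + 44*q - 32)/(q^2 + 4*q + 4)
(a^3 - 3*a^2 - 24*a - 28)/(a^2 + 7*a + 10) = (a^2 - 5*a - 14)/(a + 5)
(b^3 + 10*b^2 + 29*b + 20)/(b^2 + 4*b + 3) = (b^2 + 9*b + 20)/(b + 3)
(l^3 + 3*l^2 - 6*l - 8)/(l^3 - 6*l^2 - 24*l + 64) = (l + 1)/(l - 8)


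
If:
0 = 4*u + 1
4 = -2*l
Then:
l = -2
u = -1/4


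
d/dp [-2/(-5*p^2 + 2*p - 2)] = 4*(1 - 5*p)/(5*p^2 - 2*p + 2)^2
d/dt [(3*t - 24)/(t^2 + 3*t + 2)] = 3*(-t^2 + 16*t + 26)/(t^4 + 6*t^3 + 13*t^2 + 12*t + 4)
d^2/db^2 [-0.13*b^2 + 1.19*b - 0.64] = -0.260000000000000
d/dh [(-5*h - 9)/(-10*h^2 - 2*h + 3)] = (-50*h^2 - 180*h - 33)/(100*h^4 + 40*h^3 - 56*h^2 - 12*h + 9)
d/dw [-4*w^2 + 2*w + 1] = 2 - 8*w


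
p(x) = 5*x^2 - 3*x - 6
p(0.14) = -6.32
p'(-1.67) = -19.70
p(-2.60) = 35.60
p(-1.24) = 5.41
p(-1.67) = 12.95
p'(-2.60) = -29.00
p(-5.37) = 154.29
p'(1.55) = 12.50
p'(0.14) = -1.60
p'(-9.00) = -93.00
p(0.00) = -6.00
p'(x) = 10*x - 3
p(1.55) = 1.36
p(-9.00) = 426.00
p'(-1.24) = -15.40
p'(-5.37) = -56.70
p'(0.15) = -1.50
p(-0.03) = -5.91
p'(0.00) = -3.00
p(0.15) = -6.34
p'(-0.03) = -3.30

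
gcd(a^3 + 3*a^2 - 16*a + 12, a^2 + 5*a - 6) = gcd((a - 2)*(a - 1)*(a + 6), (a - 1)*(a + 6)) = a^2 + 5*a - 6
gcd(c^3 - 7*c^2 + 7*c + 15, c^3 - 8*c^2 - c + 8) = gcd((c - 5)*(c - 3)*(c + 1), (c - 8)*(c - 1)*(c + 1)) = c + 1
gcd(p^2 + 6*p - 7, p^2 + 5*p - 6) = p - 1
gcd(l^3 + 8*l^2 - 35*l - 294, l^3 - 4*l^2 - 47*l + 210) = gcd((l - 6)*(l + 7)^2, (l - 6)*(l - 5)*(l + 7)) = l^2 + l - 42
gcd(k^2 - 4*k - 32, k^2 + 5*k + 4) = k + 4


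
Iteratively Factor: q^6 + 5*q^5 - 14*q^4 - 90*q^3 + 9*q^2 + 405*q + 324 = (q + 3)*(q^5 + 2*q^4 - 20*q^3 - 30*q^2 + 99*q + 108) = (q - 3)*(q + 3)*(q^4 + 5*q^3 - 5*q^2 - 45*q - 36) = (q - 3)*(q + 3)*(q + 4)*(q^3 + q^2 - 9*q - 9) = (q - 3)*(q + 3)^2*(q + 4)*(q^2 - 2*q - 3) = (q - 3)*(q + 1)*(q + 3)^2*(q + 4)*(q - 3)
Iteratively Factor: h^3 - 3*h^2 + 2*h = (h - 1)*(h^2 - 2*h) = (h - 2)*(h - 1)*(h)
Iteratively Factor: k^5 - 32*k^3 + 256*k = (k + 4)*(k^4 - 4*k^3 - 16*k^2 + 64*k) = (k - 4)*(k + 4)*(k^3 - 16*k) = (k - 4)*(k + 4)^2*(k^2 - 4*k) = k*(k - 4)*(k + 4)^2*(k - 4)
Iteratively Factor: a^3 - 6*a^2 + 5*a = (a - 5)*(a^2 - a) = a*(a - 5)*(a - 1)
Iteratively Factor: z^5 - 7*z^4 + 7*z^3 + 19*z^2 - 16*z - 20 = (z + 1)*(z^4 - 8*z^3 + 15*z^2 + 4*z - 20) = (z - 2)*(z + 1)*(z^3 - 6*z^2 + 3*z + 10) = (z - 2)*(z + 1)^2*(z^2 - 7*z + 10) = (z - 5)*(z - 2)*(z + 1)^2*(z - 2)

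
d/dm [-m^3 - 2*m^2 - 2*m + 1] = -3*m^2 - 4*m - 2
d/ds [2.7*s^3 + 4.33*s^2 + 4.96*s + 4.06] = 8.1*s^2 + 8.66*s + 4.96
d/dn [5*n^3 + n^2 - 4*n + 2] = 15*n^2 + 2*n - 4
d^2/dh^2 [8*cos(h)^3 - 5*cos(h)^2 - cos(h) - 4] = -5*cos(h) + 10*cos(2*h) - 18*cos(3*h)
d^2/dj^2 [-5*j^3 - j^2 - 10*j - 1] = -30*j - 2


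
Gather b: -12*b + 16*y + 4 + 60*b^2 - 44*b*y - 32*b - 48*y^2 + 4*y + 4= 60*b^2 + b*(-44*y - 44) - 48*y^2 + 20*y + 8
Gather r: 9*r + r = 10*r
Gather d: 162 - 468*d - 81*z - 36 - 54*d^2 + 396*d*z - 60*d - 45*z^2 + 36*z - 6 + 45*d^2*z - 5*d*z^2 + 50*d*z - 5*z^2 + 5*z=d^2*(45*z - 54) + d*(-5*z^2 + 446*z - 528) - 50*z^2 - 40*z + 120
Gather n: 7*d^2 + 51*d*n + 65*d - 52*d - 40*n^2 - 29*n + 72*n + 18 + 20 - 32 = 7*d^2 + 13*d - 40*n^2 + n*(51*d + 43) + 6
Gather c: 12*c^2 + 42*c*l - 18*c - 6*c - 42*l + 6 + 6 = 12*c^2 + c*(42*l - 24) - 42*l + 12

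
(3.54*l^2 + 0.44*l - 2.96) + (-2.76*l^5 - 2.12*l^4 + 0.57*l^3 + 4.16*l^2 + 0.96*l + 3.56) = -2.76*l^5 - 2.12*l^4 + 0.57*l^3 + 7.7*l^2 + 1.4*l + 0.6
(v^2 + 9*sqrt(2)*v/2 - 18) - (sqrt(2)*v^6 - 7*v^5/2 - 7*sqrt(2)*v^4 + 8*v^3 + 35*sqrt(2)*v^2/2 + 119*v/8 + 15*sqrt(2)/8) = -sqrt(2)*v^6 + 7*v^5/2 + 7*sqrt(2)*v^4 - 8*v^3 - 35*sqrt(2)*v^2/2 + v^2 - 119*v/8 + 9*sqrt(2)*v/2 - 18 - 15*sqrt(2)/8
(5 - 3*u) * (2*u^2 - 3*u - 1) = -6*u^3 + 19*u^2 - 12*u - 5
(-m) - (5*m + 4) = -6*m - 4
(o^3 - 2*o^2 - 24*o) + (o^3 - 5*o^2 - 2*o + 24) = 2*o^3 - 7*o^2 - 26*o + 24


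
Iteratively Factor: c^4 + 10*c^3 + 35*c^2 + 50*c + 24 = (c + 4)*(c^3 + 6*c^2 + 11*c + 6) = (c + 3)*(c + 4)*(c^2 + 3*c + 2) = (c + 2)*(c + 3)*(c + 4)*(c + 1)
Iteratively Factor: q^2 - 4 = (q - 2)*(q + 2)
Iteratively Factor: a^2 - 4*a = (a - 4)*(a)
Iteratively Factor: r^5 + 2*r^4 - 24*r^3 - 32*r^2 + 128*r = (r)*(r^4 + 2*r^3 - 24*r^2 - 32*r + 128) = r*(r - 2)*(r^3 + 4*r^2 - 16*r - 64) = r*(r - 2)*(r + 4)*(r^2 - 16) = r*(r - 4)*(r - 2)*(r + 4)*(r + 4)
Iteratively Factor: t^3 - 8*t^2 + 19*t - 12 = (t - 1)*(t^2 - 7*t + 12) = (t - 4)*(t - 1)*(t - 3)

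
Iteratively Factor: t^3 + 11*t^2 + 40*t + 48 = (t + 3)*(t^2 + 8*t + 16) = (t + 3)*(t + 4)*(t + 4)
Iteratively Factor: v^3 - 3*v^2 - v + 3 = (v - 3)*(v^2 - 1) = (v - 3)*(v - 1)*(v + 1)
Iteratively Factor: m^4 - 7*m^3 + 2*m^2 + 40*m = (m - 5)*(m^3 - 2*m^2 - 8*m) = (m - 5)*(m - 4)*(m^2 + 2*m) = (m - 5)*(m - 4)*(m + 2)*(m)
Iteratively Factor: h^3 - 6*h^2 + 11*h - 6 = (h - 1)*(h^2 - 5*h + 6) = (h - 3)*(h - 1)*(h - 2)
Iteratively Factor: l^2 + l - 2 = (l + 2)*(l - 1)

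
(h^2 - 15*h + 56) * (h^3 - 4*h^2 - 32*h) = h^5 - 19*h^4 + 84*h^3 + 256*h^2 - 1792*h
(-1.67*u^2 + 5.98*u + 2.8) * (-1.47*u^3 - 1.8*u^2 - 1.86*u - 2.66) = 2.4549*u^5 - 5.7846*u^4 - 11.7738*u^3 - 11.7206*u^2 - 21.1148*u - 7.448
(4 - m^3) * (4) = 16 - 4*m^3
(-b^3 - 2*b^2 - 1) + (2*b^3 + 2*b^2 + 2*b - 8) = b^3 + 2*b - 9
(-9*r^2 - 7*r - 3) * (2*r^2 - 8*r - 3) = -18*r^4 + 58*r^3 + 77*r^2 + 45*r + 9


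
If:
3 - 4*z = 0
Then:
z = 3/4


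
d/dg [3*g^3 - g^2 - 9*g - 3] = 9*g^2 - 2*g - 9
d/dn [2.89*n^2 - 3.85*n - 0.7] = 5.78*n - 3.85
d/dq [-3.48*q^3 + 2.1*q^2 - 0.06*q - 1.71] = -10.44*q^2 + 4.2*q - 0.06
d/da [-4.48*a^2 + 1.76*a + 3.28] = 1.76 - 8.96*a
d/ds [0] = 0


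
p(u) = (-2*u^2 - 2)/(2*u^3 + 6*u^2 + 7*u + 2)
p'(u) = -4*u/(2*u^3 + 6*u^2 + 7*u + 2) + (-2*u^2 - 2)*(-6*u^2 - 12*u - 7)/(2*u^3 + 6*u^2 + 7*u + 2)^2 = 2*(2*u^4 - u^2 + 8*u + 7)/(4*u^6 + 24*u^5 + 64*u^4 + 92*u^3 + 73*u^2 + 28*u + 4)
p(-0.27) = -4.22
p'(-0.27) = 37.02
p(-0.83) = 4.12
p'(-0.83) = 1.84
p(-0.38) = -23.68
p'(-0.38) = 825.76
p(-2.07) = 2.34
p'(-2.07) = 2.24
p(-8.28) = 0.18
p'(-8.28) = 0.03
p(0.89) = -0.25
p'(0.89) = 0.14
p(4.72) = -0.12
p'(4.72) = 0.01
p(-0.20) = -2.52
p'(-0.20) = 15.80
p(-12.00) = 0.11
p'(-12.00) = 0.01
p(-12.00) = 0.11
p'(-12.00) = 0.01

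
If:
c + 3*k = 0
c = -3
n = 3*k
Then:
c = -3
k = 1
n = 3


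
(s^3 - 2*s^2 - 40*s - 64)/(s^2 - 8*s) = s + 6 + 8/s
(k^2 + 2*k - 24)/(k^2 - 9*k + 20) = (k + 6)/(k - 5)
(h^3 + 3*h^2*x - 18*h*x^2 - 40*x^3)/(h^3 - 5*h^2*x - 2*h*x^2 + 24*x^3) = (-h - 5*x)/(-h + 3*x)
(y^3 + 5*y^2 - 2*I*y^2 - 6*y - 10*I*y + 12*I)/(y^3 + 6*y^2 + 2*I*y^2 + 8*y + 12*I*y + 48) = (y - 1)/(y + 4*I)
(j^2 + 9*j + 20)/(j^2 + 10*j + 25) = (j + 4)/(j + 5)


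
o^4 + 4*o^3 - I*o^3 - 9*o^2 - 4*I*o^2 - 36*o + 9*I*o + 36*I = (o - 3)*(o + 3)*(o + 4)*(o - I)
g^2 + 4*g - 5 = (g - 1)*(g + 5)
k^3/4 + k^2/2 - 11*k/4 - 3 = (k/4 + 1)*(k - 3)*(k + 1)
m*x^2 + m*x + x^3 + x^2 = x*(m + x)*(x + 1)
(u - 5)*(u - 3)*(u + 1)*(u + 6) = u^4 - u^3 - 35*u^2 + 57*u + 90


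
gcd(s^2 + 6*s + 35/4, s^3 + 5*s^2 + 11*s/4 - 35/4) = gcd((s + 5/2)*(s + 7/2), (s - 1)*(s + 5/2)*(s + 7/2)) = s^2 + 6*s + 35/4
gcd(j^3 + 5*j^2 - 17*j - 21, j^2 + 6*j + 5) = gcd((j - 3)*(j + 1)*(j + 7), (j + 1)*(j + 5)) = j + 1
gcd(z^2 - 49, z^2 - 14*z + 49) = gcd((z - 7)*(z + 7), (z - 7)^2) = z - 7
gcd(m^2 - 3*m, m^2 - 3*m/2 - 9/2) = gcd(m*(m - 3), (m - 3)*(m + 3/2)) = m - 3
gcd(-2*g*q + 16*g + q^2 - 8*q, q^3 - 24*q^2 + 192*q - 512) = q - 8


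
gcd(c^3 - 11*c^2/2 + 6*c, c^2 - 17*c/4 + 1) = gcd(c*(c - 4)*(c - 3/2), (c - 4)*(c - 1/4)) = c - 4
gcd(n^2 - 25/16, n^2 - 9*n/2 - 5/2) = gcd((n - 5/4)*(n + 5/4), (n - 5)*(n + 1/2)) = 1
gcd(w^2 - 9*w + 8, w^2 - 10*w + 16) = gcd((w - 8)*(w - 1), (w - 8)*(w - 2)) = w - 8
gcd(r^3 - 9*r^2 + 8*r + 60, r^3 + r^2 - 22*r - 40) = r^2 - 3*r - 10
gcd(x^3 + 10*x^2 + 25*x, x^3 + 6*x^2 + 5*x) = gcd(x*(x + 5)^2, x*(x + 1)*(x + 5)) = x^2 + 5*x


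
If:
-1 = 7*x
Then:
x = -1/7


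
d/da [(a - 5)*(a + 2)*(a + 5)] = 3*a^2 + 4*a - 25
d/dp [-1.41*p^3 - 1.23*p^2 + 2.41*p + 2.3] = -4.23*p^2 - 2.46*p + 2.41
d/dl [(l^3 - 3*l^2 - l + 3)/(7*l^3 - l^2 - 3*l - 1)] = 2*(10*l^4 + 4*l^3 - 29*l^2 + 6*l + 5)/(49*l^6 - 14*l^5 - 41*l^4 - 8*l^3 + 11*l^2 + 6*l + 1)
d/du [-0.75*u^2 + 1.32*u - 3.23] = 1.32 - 1.5*u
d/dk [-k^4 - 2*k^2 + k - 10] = -4*k^3 - 4*k + 1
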